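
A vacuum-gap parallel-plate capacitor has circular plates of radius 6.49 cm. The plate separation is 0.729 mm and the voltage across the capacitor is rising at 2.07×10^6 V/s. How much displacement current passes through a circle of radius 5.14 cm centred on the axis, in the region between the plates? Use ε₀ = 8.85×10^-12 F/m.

With E = V/d, dE/dt = 2.840×10^9 V/(m·s) and πR² = 0.01323 m², giving I_d = ε₀ πR² dE/dt = 3.325×10^-4 A.
The field is uniform, so I_d,enc = I_d (r/R)² = (3.325×10^-4)(5.14/6.49)² = 2.09×10^-4 A.

2.09×10^-4 A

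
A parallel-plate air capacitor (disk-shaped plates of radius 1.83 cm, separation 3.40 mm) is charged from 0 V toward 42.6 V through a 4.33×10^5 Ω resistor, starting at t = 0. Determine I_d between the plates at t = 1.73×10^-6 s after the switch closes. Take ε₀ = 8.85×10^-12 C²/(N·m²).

2.29×10^-5 A

C = ε₀A/d = (8.85×10^-12)(1.052×10^-3)/(3.40×10^-3) = 2.738×10^-12 F, so τ = RC = 1.186×10^-6 s.
The conduction current is I(t) = (V₀/R) e^(−t/τ), and the displacement current between the plates equals it.
t/τ = 1.459; I_d = (42.6/4.33×10^5) · e^(−1.459) = (9.838×10^-5)(0.2325) = 2.29×10^-5 A.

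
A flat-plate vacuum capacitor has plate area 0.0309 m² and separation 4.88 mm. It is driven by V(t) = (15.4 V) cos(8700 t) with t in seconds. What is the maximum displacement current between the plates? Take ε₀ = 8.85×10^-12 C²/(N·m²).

C = ε₀A/d = (8.85×10^-12)(0.0309)/(4.88×10^-3) = 5.604×10^-11 F; ω = 8700 rad/s.
I_d = C dV/dt, so |I_d|_max = C V₀ ω = (5.604×10^-11)(15.4)(8700) = 7.51×10^-6 A.

7.51×10^-6 A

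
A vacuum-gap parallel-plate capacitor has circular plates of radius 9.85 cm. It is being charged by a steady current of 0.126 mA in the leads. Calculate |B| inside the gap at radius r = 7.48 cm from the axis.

1.94×10^-10 T

By continuity the displacement current in the gap matches the conduction current: I_d = 1.26×10^-4 A.
An Ampèrian loop of radius r encloses a fraction (r/R)² of I_d. Then B·2πr = μ₀ I_d (r/R)², giving B = μ₀ I_d r/(2πR²) = 1.94×10^-10 T.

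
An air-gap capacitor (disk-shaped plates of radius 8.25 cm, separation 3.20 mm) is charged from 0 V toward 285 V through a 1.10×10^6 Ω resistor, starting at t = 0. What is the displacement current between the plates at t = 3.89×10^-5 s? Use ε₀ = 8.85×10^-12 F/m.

1.42×10^-4 A

With C = ε₀A/d = (8.85×10^-12)(0.02138)/(3.20×10^-3) = 5.913×10^-11 F, the time constant is τ = RC = 6.504×10^-5 s, so t/τ = 0.5981 and e^(−t/τ) = 0.5499.
I_d = I_cond = (V₀/R) e^(−t/τ) = (2.591×10^-4)(0.5499) = 1.42×10^-4 A.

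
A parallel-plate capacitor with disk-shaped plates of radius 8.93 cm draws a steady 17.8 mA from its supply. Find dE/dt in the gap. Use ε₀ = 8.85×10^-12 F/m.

The displacement current between the plates equals the conduction current, I_d = 17.8 mA.
Then dE/dt = I_d/(ε₀A) = 8.03×10^10 V/(m·s).

8.03×10^10 V/(m·s)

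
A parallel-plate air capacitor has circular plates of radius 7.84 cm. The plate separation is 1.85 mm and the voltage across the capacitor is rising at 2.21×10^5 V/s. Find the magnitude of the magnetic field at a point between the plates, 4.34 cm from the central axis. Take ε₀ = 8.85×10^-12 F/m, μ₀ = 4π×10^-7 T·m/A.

2.88×10^-11 T

I_d = C dV/dt with C = ε₀πR²/d = 9.237×10^-11 F, so I_d = (9.237×10^-11)(2.21×10^5) = 2.041×10^-5 A.
∮B·dl = μ₀ I_d,enc with I_d,enc = I_d r²/R² = 6.254×10^-6 A; so B = μ₀ I_d,enc/(2πr) = 2.88×10^-11 T.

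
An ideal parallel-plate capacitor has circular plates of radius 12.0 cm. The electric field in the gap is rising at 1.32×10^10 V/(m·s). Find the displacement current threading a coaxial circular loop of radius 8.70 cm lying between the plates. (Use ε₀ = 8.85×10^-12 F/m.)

2.78×10^-3 A

Total displacement current: I_d = ε₀(πR²)(dE/dt) = (8.85×10^-12)(0.04524)(1.32×10^10) = 5.285×10^-3 A.
Since J_d is uniform, the enclosed fraction is (r/R)² = 0.5256, giving I_d,enc = 2.78×10^-3 A.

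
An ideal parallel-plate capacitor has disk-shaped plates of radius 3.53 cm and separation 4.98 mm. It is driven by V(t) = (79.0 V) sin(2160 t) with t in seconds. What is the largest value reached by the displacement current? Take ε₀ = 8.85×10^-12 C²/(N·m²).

1.19×10^-6 A

The displacement current equals the conduction current C dV/dt, which peaks at C V₀ ω.
With C = ε₀A/d = (8.85×10^-12)(3.915×10^-3)/(4.98×10^-3) = 6.957×10^-12 F and ω = 2160 rad/s, I_d,max = (6.957×10^-12)(79.0)(2160) = 1.19×10^-6 A.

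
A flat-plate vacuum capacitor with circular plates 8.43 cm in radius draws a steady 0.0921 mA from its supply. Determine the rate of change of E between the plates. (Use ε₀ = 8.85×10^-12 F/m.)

The displacement current between the plates equals the conduction current, I_d = 0.0921 mA.
Then dE/dt = I_d/(ε₀A) = 4.66×10^8 V/(m·s).

4.66×10^8 V/(m·s)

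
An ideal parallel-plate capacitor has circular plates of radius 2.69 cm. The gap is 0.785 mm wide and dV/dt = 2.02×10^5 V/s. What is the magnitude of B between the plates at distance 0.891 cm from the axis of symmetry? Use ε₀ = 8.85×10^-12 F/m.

With E = V/d, dE/dt = 2.573×10^8 V/(m·s) and πR² = 2.273×10^-3 m², giving I_d = ε₀ πR² dE/dt = 5.176×10^-6 A.
For r < R the Ampère–Maxwell law gives B(2πr) = μ₀ I_d (r²/R²), so B = μ₀ I_d r/(2πR²) = (4π×10^-7)(5.176×10^-6)(8.91×10^-3)/(2π·0.0269²) = 1.27×10^-11 T.

1.27×10^-11 T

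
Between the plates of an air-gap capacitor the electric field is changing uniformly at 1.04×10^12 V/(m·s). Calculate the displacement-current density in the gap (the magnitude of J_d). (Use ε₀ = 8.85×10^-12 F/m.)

J_d = ε₀ dE/dt = (8.85×10^-12)(1.04×10^12) = 9.20 A/m².

9.20 A/m²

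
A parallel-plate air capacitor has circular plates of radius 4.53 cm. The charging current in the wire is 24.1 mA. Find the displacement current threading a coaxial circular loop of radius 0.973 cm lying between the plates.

1.11×10^-3 A

No conduction current crosses the gap, so I_d there equals the 0.0241 A in the leads.
Since J_d is uniform, the enclosed fraction is (r/R)² = 0.04613, giving I_d,enc = 1.11×10^-3 A.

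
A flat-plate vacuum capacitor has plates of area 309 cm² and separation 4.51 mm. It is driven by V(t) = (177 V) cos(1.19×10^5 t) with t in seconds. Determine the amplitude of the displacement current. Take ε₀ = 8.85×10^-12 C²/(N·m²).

The displacement current equals the conduction current C dV/dt, which peaks at C V₀ ω.
With C = ε₀A/d = (8.85×10^-12)(0.0309)/(4.51×10^-3) = 6.064×10^-11 F and ω = 1.19×10^5 rad/s, I_d,max = (6.064×10^-11)(177)(1.19×10^5) = 1.28×10^-3 A.

1.28×10^-3 A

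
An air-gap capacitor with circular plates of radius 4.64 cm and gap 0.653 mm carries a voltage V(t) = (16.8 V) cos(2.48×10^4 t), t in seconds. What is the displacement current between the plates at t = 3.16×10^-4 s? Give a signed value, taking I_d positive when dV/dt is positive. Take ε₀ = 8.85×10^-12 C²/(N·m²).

dE/dt = (V₀ω/d)·−sin(ωt) with ωt = 7.8368 rad: (16.8)(2.48×10^4)(-0.9999)/(6.53×10^-4) = -6.380×10^8 V/(m·s).
I_d = ε₀ A dE/dt = (8.85×10^-12)(6.764×10^-3)(-6.380×10^8) = -3.82×10^-5 A.

-3.82×10^-5 A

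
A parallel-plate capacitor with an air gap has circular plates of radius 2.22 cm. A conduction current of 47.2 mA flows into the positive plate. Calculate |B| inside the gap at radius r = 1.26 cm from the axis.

2.41×10^-7 T

Between the plates the displacement current equals the wire current: I_d = 47.2 mA = 0.0472 A.
∮B·dl = μ₀ I_d,enc with I_d,enc = I_d r²/R² = 0.01520 A; so B = μ₀ I_d,enc/(2πr) = 2.41×10^-7 T.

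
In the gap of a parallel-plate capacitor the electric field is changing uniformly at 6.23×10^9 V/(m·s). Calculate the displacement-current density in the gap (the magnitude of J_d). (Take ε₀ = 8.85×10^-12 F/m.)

0.0551 A/m²

J_d = ε₀ ∂E/∂t, so J_d = 0.0551 A/m².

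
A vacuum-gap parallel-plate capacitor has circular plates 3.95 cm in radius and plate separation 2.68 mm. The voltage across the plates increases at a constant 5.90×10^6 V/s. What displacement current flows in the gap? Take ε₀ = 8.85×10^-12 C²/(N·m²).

9.55×10^-5 A

The field between the plates is E = V/d, so dE/dt = (5.90×10^6)/(2.68×10^-3 m) = 2.201×10^9 V/(m·s).
I_d = ε₀ A (dE/dt) = (8.85×10^-12)(4.902×10^-3)(2.201×10^9) = 9.55×10^-5 A.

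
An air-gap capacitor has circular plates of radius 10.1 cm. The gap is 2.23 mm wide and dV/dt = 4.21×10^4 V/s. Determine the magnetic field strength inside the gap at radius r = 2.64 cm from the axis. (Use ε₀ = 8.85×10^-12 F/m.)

dE/dt = (dV/dt)/d = 1.888×10^7 V/(m·s); I_d = ε₀(πR²)(dE/dt) = (8.85×10^-12)(0.03205)(1.888×10^7) = 5.355×10^-6 A.
An Ampèrian loop of radius r encloses a fraction (r/R)² of I_d. Then B·2πr = μ₀ I_d (r/R)², giving B = μ₀ I_d r/(2πR²) = 2.77×10^-12 T.

2.77×10^-12 T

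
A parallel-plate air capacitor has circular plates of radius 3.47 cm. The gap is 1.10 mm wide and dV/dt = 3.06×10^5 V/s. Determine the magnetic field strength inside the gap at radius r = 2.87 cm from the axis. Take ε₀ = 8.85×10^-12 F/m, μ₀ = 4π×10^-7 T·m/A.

4.44×10^-11 T

I_d = C dV/dt with C = ε₀πR²/d = 3.044×10^-11 F, so I_d = (3.044×10^-11)(3.06×10^5) = 9.315×10^-6 A.
An Ampèrian loop of radius r encloses a fraction (r/R)² of I_d. Then B·2πr = μ₀ I_d (r/R)², giving B = μ₀ I_d r/(2πR²) = 4.44×10^-11 T.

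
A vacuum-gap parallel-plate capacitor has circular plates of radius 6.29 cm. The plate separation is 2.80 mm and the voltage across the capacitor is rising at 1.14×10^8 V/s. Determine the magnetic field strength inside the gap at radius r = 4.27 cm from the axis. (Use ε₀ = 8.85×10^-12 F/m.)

9.67×10^-9 T

With E = V/d, dE/dt = 4.071×10^10 V/(m·s) and πR² = 0.01243 m², giving I_d = ε₀ πR² dE/dt = 4.478×10^-3 A.
An Ampèrian loop of radius r encloses a fraction (r/R)² of I_d. Then B·2πr = μ₀ I_d (r/R)², giving B = μ₀ I_d r/(2πR²) = 9.67×10^-9 T.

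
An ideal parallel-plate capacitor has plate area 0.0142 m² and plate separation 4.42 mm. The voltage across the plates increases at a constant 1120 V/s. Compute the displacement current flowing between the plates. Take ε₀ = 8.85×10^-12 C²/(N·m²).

The displacement current equals the charging current C dV/dt. With C = ε₀A/d = (8.85×10^-12)(0.0142)/(4.42×10^-3) = 2.843×10^-11 F, I_d = (2.843×10^-11)(1120) = 3.18×10^-8 A.

3.18×10^-8 A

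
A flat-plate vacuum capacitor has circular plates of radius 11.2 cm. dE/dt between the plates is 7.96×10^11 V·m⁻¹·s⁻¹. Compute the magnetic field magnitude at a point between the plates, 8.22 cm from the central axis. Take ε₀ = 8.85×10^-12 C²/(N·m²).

3.64×10^-7 T

Total displacement current: I_d = ε₀(πR²)(dE/dt) = (8.85×10^-12)(0.03941)(7.96×10^11) = 0.2776 A.
An Ampèrian loop of radius r encloses a fraction (r/R)² of I_d. Then B·2πr = μ₀ I_d (r/R)², giving B = μ₀ I_d r/(2πR²) = 3.64×10^-7 T.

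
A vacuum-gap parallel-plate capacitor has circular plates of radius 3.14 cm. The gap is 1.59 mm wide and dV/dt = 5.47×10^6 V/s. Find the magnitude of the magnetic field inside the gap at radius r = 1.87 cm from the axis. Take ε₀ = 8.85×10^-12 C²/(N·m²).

3.58×10^-10 T

With E = V/d, dE/dt = 3.440×10^9 V/(m·s) and πR² = 3.097×10^-3 m², giving I_d = ε₀ πR² dE/dt = 9.429×10^-5 A.
For r < R the Ampère–Maxwell law gives B(2πr) = μ₀ I_d (r²/R²), so B = μ₀ I_d r/(2πR²) = (4π×10^-7)(9.429×10^-5)(0.0187)/(2π·0.0314²) = 3.58×10^-10 T.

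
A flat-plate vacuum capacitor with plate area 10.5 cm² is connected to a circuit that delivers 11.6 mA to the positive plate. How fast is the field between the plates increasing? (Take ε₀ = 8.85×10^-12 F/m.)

The displacement current between the plates equals the conduction current, I_d = 11.6 mA.
Then dE/dt = I_d/(ε₀A) = 1.25×10^12 V/(m·s).

1.25×10^12 V/(m·s)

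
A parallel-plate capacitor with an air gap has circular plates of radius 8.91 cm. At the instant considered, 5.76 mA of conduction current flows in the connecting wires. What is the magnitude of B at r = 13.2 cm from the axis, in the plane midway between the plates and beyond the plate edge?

Between the plates the displacement current equals the wire current: I_d = 5.76 mA = 5.76×10^-3 A.
For r ≥ R the full I_d is enclosed: B = μ₀ I_d/(2πr) = (4π×10^-7)(5.76×10^-3)/(2π·0.132) = 8.73×10^-9 T.

8.73×10^-9 T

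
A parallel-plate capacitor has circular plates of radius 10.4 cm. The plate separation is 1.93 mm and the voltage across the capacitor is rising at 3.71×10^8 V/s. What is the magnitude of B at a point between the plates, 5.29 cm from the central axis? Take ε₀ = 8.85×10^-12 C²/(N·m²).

With E = V/d, dE/dt = 1.922×10^11 V/(m·s) and πR² = 0.03398 m², giving I_d = ε₀ πR² dE/dt = 0.05780 A.
An Ampèrian loop of radius r encloses a fraction (r/R)² of I_d. Then B·2πr = μ₀ I_d (r/R)², giving B = μ₀ I_d r/(2πR²) = 5.65×10^-8 T.

5.65×10^-8 T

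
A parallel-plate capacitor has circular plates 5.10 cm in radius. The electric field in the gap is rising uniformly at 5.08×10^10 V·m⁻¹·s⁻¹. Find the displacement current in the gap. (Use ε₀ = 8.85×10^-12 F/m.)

3.67×10^-3 A

The displacement current is ε₀ times dΦ_E/dt = ε₀ A dE/dt = (8.85×10^-12)(8.171×10^-3)(5.08×10^10) = 3.67×10^-3 A.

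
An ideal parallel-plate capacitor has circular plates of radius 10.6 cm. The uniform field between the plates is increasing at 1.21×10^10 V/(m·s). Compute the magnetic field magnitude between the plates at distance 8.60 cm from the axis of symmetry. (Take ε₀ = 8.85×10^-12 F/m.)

Total displacement current: I_d = ε₀(πR²)(dE/dt) = (8.85×10^-12)(0.03530)(1.21×10^10) = 3.780×10^-3 A.
An Ampèrian loop of radius r encloses a fraction (r/R)² of I_d. Then B·2πr = μ₀ I_d (r/R)², giving B = μ₀ I_d r/(2πR²) = 5.79×10^-9 T.

5.79×10^-9 T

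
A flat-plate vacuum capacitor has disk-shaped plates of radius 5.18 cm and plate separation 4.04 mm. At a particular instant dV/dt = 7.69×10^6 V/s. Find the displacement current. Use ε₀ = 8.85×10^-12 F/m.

The displacement current equals the charging current C dV/dt. With C = ε₀A/d = (8.85×10^-12)(8.430×10^-3)/(4.04×10^-3) = 1.847×10^-11 F, I_d = (1.847×10^-11)(7.69×10^6) = 1.42×10^-4 A.

1.42×10^-4 A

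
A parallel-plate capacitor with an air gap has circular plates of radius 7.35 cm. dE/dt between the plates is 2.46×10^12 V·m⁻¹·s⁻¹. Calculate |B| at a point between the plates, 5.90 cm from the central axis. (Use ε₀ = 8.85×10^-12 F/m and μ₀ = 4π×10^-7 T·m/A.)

Through the whole plate area (πR² = 0.01697 m²), I_d = ε₀ πR² dE/dt = 0.3695 A.
For r < R the Ampère–Maxwell law gives B(2πr) = μ₀ I_d (r²/R²), so B = μ₀ I_d r/(2πR²) = (4π×10^-7)(0.3695)(0.0590)/(2π·0.0735²) = 8.07×10^-7 T.

8.07×10^-7 T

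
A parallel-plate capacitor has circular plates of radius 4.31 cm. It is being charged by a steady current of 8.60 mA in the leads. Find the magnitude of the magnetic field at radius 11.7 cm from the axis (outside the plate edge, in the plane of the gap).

No conduction current crosses the gap, so I_d there equals the 8.60×10^-3 A in the leads.
With r > R the enclosed displacement current is the full I_d; B = μ₀ I_d / (2πr) = 1.47×10^-8 T.

1.47×10^-8 T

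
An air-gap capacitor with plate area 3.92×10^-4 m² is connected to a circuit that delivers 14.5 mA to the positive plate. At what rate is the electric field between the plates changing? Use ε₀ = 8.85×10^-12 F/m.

4.18×10^12 V/(m·s)

Charge continuity gives I_d = I = 0.0145 A between the plates.
Inverting I_d = ε₀ A dE/dt gives dE/dt = 0.0145 / (8.85×10^-12 · 3.92×10^-4) = 4.18×10^12 V/(m·s).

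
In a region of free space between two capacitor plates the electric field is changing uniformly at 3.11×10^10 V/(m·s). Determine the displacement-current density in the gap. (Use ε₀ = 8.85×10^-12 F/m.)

0.275 A/m²

The displacement-current density is ε₀ ∂E/∂t = (8.85×10^-12)(3.11×10^10) = 0.275 A/m².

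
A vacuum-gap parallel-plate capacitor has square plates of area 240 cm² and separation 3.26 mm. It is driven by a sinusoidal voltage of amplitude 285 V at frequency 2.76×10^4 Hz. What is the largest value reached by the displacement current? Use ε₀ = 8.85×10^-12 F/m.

3.22×10^-3 A

The displacement current equals the conduction current C dV/dt, which peaks at C V₀ ω.
With C = ε₀A/d = (8.85×10^-12)(0.0240)/(3.26×10^-3) = 6.515×10^-11 F and ω = 2πf = 1.734×10^5 rad/s, I_d,max = (6.515×10^-11)(285)(1.734×10^5) = 3.22×10^-3 A.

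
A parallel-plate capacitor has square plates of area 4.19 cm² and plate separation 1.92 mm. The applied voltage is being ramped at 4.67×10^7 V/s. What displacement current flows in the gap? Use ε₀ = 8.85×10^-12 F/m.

The displacement current equals the charging current C dV/dt. With C = ε₀A/d = (8.85×10^-12)(4.19×10^-4)/(1.92×10^-3) = 1.931×10^-12 F, I_d = (1.931×10^-12)(4.67×10^7) = 9.02×10^-5 A.

9.02×10^-5 A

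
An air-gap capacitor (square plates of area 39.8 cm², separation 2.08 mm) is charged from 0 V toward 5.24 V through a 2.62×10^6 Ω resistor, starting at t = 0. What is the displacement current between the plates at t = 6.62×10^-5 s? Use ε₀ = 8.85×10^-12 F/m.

4.50×10^-7 A

C = ε₀A/d = (8.85×10^-12)(3.98×10^-3)/(2.08×10^-3) = 1.693×10^-11 F, so τ = RC = 4.436×10^-5 s.
The conduction current is I(t) = (V₀/R) e^(−t/τ), and the displacement current between the plates equals it.
t/τ = 1.492; I_d = (5.24/2.62×10^6) · e^(−1.492) = (2.000×10^-6)(0.2249) = 4.50×10^-7 A.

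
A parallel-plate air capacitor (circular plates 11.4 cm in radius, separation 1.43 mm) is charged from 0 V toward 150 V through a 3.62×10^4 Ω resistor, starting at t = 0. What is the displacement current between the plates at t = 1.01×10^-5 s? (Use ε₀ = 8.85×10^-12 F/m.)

With C = ε₀A/d = (8.85×10^-12)(0.04083)/(1.43×10^-3) = 2.527×10^-10 F, the time constant is τ = RC = 9.148×10^-6 s, so t/τ = 1.104 and e^(−t/τ) = 0.3315.
I_d = I_cond = (V₀/R) e^(−t/τ) = (4.144×10^-3)(0.3315) = 1.37×10^-3 A.

1.37×10^-3 A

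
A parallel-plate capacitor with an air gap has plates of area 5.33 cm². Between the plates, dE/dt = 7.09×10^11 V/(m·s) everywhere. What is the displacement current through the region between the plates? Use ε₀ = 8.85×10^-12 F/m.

3.34×10^-3 A

I_d = ε₀ A (dE/dt) = (8.85×10^-12)(5.33×10^-4 m²)(7.09×10^11) = 3.34×10^-3 A.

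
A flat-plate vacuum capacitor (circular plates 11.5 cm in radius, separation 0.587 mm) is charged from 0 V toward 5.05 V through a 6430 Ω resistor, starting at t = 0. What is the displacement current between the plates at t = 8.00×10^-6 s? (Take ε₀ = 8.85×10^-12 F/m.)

1.08×10^-4 A

With C = ε₀A/d = (8.85×10^-12)(0.04155)/(5.87×10^-4) = 6.264×10^-10 F, the time constant is τ = RC = 4.028×10^-6 s, so t/τ = 1.986 and e^(−t/τ) = 0.1372.
I_d = I_cond = (V₀/R) e^(−t/τ) = (7.854×10^-4)(0.1372) = 1.08×10^-4 A.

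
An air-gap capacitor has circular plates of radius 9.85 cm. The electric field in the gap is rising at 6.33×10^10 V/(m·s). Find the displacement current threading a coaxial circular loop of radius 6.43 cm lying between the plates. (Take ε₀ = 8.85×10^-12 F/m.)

7.28×10^-3 A

Through the whole plate area (πR² = 0.03048 m²), I_d = ε₀ πR² dE/dt = 0.01708 A.
Through an area πr² the displacement current is I_d·(πr²/πR²) = I_d (r/R)² = 7.28×10^-3 A.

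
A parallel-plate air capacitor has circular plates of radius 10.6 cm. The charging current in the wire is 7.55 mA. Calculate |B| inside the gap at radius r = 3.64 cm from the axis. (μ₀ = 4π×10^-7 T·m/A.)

4.89×10^-9 T

By continuity the displacement current in the gap matches the conduction current: I_d = 7.55×10^-3 A.
∮B·dl = μ₀ I_d,enc with I_d,enc = I_d r²/R² = 8.903×10^-4 A; so B = μ₀ I_d,enc/(2πr) = 4.89×10^-9 T.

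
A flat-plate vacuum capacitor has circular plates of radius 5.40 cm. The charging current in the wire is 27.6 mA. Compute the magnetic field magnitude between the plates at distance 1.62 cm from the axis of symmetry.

3.07×10^-8 T

Between the plates the displacement current equals the wire current: I_d = 27.6 mA = 0.0276 A.
An Ampèrian loop of radius r encloses a fraction (r/R)² of I_d. Then B·2πr = μ₀ I_d (r/R)², giving B = μ₀ I_d r/(2πR²) = 3.07×10^-8 T.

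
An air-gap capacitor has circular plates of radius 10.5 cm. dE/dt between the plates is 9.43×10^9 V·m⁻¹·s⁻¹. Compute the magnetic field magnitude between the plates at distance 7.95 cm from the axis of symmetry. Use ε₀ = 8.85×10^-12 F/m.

4.17×10^-9 T

I_d = ε₀ dΦ_E/dt = ε₀ πR² (dE/dt) = (8.85×10^-12)(0.03464)(9.43×10^9) = 2.891×10^-3 A through the full plate area.
An Ampèrian loop of radius r encloses a fraction (r/R)² of I_d. Then B·2πr = μ₀ I_d (r/R)², giving B = μ₀ I_d r/(2πR²) = 4.17×10^-9 T.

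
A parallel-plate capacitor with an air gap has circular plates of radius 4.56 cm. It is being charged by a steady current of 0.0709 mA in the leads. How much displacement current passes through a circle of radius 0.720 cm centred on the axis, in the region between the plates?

Between the plates the displacement current equals the wire current: I_d = 0.0709 mA = 7.09×10^-5 A.
Through an area πr² the displacement current is I_d·(πr²/πR²) = I_d (r/R)² = 1.77×10^-6 A.

1.77×10^-6 A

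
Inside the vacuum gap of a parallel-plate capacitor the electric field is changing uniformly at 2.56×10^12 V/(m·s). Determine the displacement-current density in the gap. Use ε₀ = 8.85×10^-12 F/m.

J_d = ε₀ ∂E/∂t, so J_d = 22.7 A/m².

22.7 A/m²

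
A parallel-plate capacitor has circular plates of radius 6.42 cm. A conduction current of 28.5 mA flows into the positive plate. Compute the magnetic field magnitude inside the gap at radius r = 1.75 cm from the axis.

2.42×10^-8 T

No conduction current crosses the gap, so I_d there equals the 0.0285 A in the leads.
∮B·dl = μ₀ I_d,enc with I_d,enc = I_d r²/R² = 2.118×10^-3 A; so B = μ₀ I_d,enc/(2πr) = 2.42×10^-8 T.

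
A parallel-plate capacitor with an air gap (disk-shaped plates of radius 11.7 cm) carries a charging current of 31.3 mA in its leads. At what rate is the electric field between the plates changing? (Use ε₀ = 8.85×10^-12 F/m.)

8.22×10^10 V/(m·s)

By continuity, I_d in the gap equals the 31.3 mA flowing in the wire.
Then dE/dt = I_d/(ε₀A) = 8.22×10^10 V/(m·s).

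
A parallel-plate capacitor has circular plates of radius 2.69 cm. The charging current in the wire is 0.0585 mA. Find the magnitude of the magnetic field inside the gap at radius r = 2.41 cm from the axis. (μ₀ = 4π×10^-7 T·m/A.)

Between the plates the displacement current equals the wire current: I_d = 0.0585 mA = 5.85×10^-5 A.
For r < R the Ampère–Maxwell law gives B(2πr) = μ₀ I_d (r²/R²), so B = μ₀ I_d r/(2πR²) = (4π×10^-7)(5.85×10^-5)(0.0241)/(2π·0.0269²) = 3.90×10^-10 T.

3.90×10^-10 T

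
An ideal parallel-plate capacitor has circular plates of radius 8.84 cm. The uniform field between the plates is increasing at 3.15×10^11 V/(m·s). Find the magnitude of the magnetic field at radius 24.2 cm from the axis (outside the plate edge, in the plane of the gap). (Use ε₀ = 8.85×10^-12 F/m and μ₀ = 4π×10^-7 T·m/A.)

Through the whole plate area (πR² = 0.02455 m²), I_d = ε₀ πR² dE/dt = 0.06844 A.
For r ≥ R the full I_d is enclosed: B = μ₀ I_d/(2πr) = (4π×10^-7)(0.06844)/(2π·0.242) = 5.66×10^-8 T.

5.66×10^-8 T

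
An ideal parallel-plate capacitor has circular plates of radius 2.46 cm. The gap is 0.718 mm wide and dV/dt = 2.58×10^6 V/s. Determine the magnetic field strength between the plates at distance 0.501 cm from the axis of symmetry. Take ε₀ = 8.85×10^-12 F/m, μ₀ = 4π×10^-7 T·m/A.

dE/dt = (dV/dt)/d = 3.593×10^9 V/(m·s); I_d = ε₀(πR²)(dE/dt) = (8.85×10^-12)(1.901×10^-3)(3.593×10^9) = 6.045×10^-5 A.
An Ampèrian loop of radius r encloses a fraction (r/R)² of I_d. Then B·2πr = μ₀ I_d (r/R)², giving B = μ₀ I_d r/(2πR²) = 1.00×10^-10 T.

1.00×10^-10 T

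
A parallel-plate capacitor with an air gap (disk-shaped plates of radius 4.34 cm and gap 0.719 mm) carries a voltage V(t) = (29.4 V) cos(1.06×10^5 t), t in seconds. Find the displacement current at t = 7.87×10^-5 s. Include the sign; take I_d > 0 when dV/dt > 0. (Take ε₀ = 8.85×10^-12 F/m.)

C = ε₀A/d = (8.85×10^-12)(5.917×10^-3)/(7.19×10^-4) = 7.283×10^-11 F. dV/dt = V₀ω·−sin(ωt); at ωt = 8.3422 rad this factor is -0.8832.
I_d = C dV/dt = (7.283×10^-11)(29.4)(1.06×10^5)(-0.8832) = -2.00×10^-4 A.

-2.00×10^-4 A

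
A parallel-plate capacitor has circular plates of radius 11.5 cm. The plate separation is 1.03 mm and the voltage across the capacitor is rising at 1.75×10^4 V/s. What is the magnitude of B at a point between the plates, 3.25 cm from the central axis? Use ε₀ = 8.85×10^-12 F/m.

3.07×10^-12 T

With E = V/d, dE/dt = 1.699×10^7 V/(m·s) and πR² = 0.04155 m², giving I_d = ε₀ πR² dE/dt = 6.248×10^-6 A.
For r < R the Ampère–Maxwell law gives B(2πr) = μ₀ I_d (r²/R²), so B = μ₀ I_d r/(2πR²) = (4π×10^-7)(6.248×10^-6)(0.0325)/(2π·0.115²) = 3.07×10^-12 T.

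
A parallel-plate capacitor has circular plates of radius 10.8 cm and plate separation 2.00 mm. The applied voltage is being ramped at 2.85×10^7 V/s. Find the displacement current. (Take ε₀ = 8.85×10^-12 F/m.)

4.62×10^-3 A

The displacement current equals the charging current C dV/dt. With C = ε₀A/d = (8.85×10^-12)(0.03664)/(2.00×10^-3) = 1.621×10^-10 F, I_d = (1.621×10^-10)(2.85×10^7) = 4.62×10^-3 A.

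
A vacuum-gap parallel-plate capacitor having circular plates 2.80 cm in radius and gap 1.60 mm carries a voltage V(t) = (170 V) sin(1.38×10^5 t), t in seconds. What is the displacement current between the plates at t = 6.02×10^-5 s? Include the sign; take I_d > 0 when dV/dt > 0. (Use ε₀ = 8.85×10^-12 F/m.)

C = ε₀A/d = (8.85×10^-12)(2.463×10^-3)/(1.60×10^-3) = 1.362×10^-11 F. dV/dt = V₀ω·cos(ωt); at ωt = 8.3076 rad this factor is -0.4382.
I_d = C dV/dt = (1.362×10^-11)(170)(1.38×10^5)(-0.4382) = -1.40×10^-4 A.

-1.40×10^-4 A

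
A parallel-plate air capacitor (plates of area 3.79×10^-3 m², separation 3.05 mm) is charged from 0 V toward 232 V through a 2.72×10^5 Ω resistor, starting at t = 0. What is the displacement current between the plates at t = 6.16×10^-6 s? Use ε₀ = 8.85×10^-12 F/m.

C = ε₀A/d = (8.85×10^-12)(3.79×10^-3)/(3.05×10^-3) = 1.100×10^-11 F, so τ = RC = 2.992×10^-6 s.
The conduction current is I(t) = (V₀/R) e^(−t/τ), and the displacement current between the plates equals it.
t/τ = 2.059; I_d = (232/2.72×10^5) · e^(−2.059) = (8.529×10^-4)(0.1276) = 1.09×10^-4 A.

1.09×10^-4 A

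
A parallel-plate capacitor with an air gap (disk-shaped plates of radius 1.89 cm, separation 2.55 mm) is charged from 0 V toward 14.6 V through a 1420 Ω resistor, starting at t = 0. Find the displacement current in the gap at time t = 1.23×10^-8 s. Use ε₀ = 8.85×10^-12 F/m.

1.11×10^-3 A

C = ε₀A/d = (8.85×10^-12)(1.122×10^-3)/(2.55×10^-3) = 3.894×10^-12 F, so τ = RC = 5.529×10^-9 s.
The conduction current is I(t) = (V₀/R) e^(−t/τ), and the displacement current between the plates equals it.
t/τ = 2.225; I_d = (14.6/1420) · e^(−2.225) = (0.01028)(0.1081) = 1.11×10^-3 A.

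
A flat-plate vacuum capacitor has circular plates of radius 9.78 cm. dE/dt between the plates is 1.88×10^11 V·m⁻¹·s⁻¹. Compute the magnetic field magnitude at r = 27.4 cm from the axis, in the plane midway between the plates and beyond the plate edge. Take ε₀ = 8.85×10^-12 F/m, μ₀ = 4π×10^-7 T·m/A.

Total displacement current: I_d = ε₀(πR²)(dE/dt) = (8.85×10^-12)(0.03005)(1.88×10^11) = 0.05000 A.
For r ≥ R the full I_d is enclosed: B = μ₀ I_d/(2πr) = (4π×10^-7)(0.05000)/(2π·0.274) = 3.65×10^-8 T.

3.65×10^-8 T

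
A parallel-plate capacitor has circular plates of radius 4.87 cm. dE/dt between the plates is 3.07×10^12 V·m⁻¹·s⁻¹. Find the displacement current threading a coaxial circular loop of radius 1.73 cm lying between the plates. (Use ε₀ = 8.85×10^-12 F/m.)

Through the whole plate area (πR² = 7.451×10^-3 m²), I_d = ε₀ πR² dE/dt = 0.2024 A.
The field is uniform, so I_d,enc = I_d (r/R)² = (0.2024)(1.73/4.87)² = 0.0255 A.

0.0255 A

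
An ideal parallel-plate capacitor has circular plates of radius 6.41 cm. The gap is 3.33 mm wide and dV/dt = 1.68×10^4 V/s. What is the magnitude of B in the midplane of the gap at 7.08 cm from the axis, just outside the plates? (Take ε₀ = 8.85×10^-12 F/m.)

1.63×10^-12 T

With E = V/d, dE/dt = 5.045×10^6 V/(m·s) and πR² = 0.01291 m², giving I_d = ε₀ πR² dE/dt = 5.764×10^-7 A.
For r ≥ R the full I_d is enclosed: B = μ₀ I_d/(2πr) = (4π×10^-7)(5.764×10^-7)/(2π·0.0708) = 1.63×10^-12 T.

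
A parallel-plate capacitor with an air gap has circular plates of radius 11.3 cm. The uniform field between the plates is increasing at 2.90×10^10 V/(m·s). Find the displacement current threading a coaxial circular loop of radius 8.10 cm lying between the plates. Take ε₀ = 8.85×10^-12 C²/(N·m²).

5.29×10^-3 A

I_d = ε₀ dΦ_E/dt = ε₀ πR² (dE/dt) = (8.85×10^-12)(0.04011)(2.90×10^10) = 0.01029 A through the full plate area.
Since J_d is uniform, the enclosed fraction is (r/R)² = 0.5138, giving I_d,enc = 5.29×10^-3 A.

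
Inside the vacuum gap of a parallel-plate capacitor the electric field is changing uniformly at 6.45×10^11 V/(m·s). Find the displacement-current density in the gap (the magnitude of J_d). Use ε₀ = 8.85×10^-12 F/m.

5.71 A/m²

J_d = ε₀ dE/dt = (8.85×10^-12)(6.45×10^11) = 5.71 A/m².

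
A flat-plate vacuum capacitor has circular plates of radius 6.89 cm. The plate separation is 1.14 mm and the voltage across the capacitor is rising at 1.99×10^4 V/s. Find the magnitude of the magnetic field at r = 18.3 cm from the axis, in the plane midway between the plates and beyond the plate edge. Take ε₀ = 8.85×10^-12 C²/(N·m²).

2.52×10^-12 T

dE/dt = (dV/dt)/d = 1.746×10^7 V/(m·s); I_d = ε₀(πR²)(dE/dt) = (8.85×10^-12)(0.01491)(1.746×10^7) = 2.304×10^-6 A.
For r ≥ R the full I_d is enclosed: B = μ₀ I_d/(2πr) = (4π×10^-7)(2.304×10^-6)/(2π·0.183) = 2.52×10^-12 T.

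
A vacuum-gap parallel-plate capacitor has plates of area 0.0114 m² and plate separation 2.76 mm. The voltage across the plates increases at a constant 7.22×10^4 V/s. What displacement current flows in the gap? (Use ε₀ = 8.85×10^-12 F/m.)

2.64×10^-6 A

The displacement current equals the charging current C dV/dt. With C = ε₀A/d = (8.85×10^-12)(0.0114)/(2.76×10^-3) = 3.655×10^-11 F, I_d = (3.655×10^-11)(7.22×10^4) = 2.64×10^-6 A.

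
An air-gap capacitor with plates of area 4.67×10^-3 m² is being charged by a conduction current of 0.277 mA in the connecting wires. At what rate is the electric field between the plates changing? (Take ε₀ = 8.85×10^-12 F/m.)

The displacement current between the plates equals the conduction current, I_d = 0.277 mA.
Since I_d = ε₀ A dE/dt, dE/dt = I_d/(ε₀A) = (2.77×10^-4)/((8.85×10^-12)(4.67×10^-3)) = 6.70×10^9 V/(m·s).

6.70×10^9 V/(m·s)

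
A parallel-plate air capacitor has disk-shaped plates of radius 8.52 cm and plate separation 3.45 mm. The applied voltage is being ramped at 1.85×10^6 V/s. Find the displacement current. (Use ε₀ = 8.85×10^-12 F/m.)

1.08×10^-4 A

The displacement current equals the charging current C dV/dt. With C = ε₀A/d = (8.85×10^-12)(0.02280)/(3.45×10^-3) = 5.849×10^-11 F, I_d = (5.849×10^-11)(1.85×10^6) = 1.08×10^-4 A.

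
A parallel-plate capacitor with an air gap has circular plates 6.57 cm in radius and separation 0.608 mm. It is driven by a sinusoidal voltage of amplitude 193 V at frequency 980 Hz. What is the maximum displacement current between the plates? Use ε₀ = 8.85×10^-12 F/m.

2.35×10^-4 A

The displacement current equals the conduction current C dV/dt, which peaks at C V₀ ω.
With C = ε₀A/d = (8.85×10^-12)(0.01356)/(6.08×10^-4) = 1.974×10^-10 F and ω = 2πf = 6158 rad/s, I_d,max = (1.974×10^-10)(193)(6158) = 2.35×10^-4 A.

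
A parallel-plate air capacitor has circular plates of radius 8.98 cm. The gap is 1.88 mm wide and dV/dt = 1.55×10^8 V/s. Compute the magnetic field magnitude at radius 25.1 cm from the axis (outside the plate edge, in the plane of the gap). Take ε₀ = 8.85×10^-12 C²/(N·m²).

With E = V/d, dE/dt = 8.245×10^10 V/(m·s) and πR² = 0.02533 m², giving I_d = ε₀ πR² dE/dt = 0.01848 A.
With r > R the enclosed displacement current is the full I_d; B = μ₀ I_d / (2πr) = 1.47×10^-8 T.

1.47×10^-8 T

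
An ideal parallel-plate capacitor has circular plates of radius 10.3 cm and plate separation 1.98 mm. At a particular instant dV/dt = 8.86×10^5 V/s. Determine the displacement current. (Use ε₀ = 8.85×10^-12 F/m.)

1.32×10^-4 A

The field between the plates is E = V/d, so dE/dt = (8.86×10^5)/(1.98×10^-3 m) = 4.475×10^8 V/(m·s).
I_d = ε₀ A (dE/dt) = (8.85×10^-12)(0.03333)(4.475×10^8) = 1.32×10^-4 A.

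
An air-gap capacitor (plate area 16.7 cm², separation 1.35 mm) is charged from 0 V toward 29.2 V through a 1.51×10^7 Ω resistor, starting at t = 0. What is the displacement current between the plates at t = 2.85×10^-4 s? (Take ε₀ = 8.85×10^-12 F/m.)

C = ε₀A/d = (8.85×10^-12)(1.67×10^-3)/(1.35×10^-3) = 1.095×10^-11 F, so τ = RC = 1.653×10^-4 s.
The conduction current is I(t) = (V₀/R) e^(−t/τ), and the displacement current between the plates equals it.
t/τ = 1.724; I_d = (29.2/1.51×10^7) · e^(−1.724) = (1.934×10^-6)(0.1784) = 3.45×10^-7 A.

3.45×10^-7 A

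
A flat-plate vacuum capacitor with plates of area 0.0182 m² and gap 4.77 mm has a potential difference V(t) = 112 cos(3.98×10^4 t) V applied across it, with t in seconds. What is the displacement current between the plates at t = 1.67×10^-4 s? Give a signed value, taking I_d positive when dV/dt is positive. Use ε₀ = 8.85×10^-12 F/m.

dV/dt = (112)(3.98×10^4)·−sin(6.6466) = -1.585×10^6 V/s.
I_d = C dV/dt with C = ε₀A/d = (8.85×10^-12)(0.0182)/(4.77×10^-3) = 3.377×10^-11 F, so I_d = (3.377×10^-11)(-1.585×10^6) = -5.35×10^-5 A.

-5.35×10^-5 A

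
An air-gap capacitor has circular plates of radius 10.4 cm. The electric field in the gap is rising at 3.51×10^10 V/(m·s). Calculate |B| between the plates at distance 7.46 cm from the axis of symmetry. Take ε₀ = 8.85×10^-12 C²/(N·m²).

1.46×10^-8 T

Through the whole plate area (πR² = 0.03398 m²), I_d = ε₀ πR² dE/dt = 0.01056 A.
∮B·dl = μ₀ I_d,enc with I_d,enc = I_d r²/R² = 5.433×10^-3 A; so B = μ₀ I_d,enc/(2πr) = 1.46×10^-8 T.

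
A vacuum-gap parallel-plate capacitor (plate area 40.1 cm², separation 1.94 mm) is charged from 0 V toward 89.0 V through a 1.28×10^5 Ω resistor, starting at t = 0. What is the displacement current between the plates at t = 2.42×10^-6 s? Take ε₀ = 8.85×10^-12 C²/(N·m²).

With C = ε₀A/d = (8.85×10^-12)(4.01×10^-3)/(1.94×10^-3) = 1.829×10^-11 F, the time constant is τ = RC = 2.341×10^-6 s, so t/τ = 1.034 and e^(−t/τ) = 0.3556.
I_d = I_cond = (V₀/R) e^(−t/τ) = (6.953×10^-4)(0.3556) = 2.47×10^-4 A.

2.47×10^-4 A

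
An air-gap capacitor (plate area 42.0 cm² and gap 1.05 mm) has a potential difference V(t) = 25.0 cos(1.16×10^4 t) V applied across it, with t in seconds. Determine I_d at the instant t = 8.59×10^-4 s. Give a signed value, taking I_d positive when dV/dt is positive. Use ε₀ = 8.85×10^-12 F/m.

dV/dt = (25.0)(1.16×10^4)·−sin(9.9644) = 1.490×10^5 V/s.
I_d = C dV/dt with C = ε₀A/d = (8.85×10^-12)(4.20×10^-3)/(1.05×10^-3) = 3.540×10^-11 F, so I_d = (3.540×10^-11)(1.490×10^5) = 5.27×10^-6 A.

5.27×10^-6 A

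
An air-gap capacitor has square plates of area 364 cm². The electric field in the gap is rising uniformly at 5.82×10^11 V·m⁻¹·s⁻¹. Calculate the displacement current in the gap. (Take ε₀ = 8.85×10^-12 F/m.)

0.187 A

The displacement current is ε₀ times dΦ_E/dt = ε₀ A dE/dt = (8.85×10^-12)(0.0364)(5.82×10^11) = 0.187 A.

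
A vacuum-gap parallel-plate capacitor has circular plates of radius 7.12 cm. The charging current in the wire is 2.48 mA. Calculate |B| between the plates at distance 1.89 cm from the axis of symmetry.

By continuity the displacement current in the gap matches the conduction current: I_d = 2.48×10^-3 A.
For r < R the Ampère–Maxwell law gives B(2πr) = μ₀ I_d (r²/R²), so B = μ₀ I_d r/(2πR²) = (4π×10^-7)(2.48×10^-3)(0.0189)/(2π·0.0712²) = 1.85×10^-9 T.

1.85×10^-9 T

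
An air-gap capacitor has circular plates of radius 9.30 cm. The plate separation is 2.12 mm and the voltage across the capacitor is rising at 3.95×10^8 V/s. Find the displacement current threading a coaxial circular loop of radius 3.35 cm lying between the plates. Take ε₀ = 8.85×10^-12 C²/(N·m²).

5.81×10^-3 A

I_d = C dV/dt with C = ε₀πR²/d = 1.134×10^-10 F, so I_d = (1.134×10^-10)(3.95×10^8) = 0.04479 A.
Through an area πr² the displacement current is I_d·(πr²/πR²) = I_d (r/R)² = 5.81×10^-3 A.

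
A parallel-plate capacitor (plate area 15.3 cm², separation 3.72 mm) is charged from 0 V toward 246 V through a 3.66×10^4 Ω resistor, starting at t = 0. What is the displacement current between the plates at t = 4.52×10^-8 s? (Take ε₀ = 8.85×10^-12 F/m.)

C = ε₀A/d = (8.85×10^-12)(1.53×10^-3)/(3.72×10^-3) = 3.640×10^-12 F and τ = RC = 1.332×10^-7 s. I_d in the gap equals the RC charging current.
I_d(t) = (V₀/R) e^(−t/τ) = 6.721×10^-3 · e^(−0.3393) = 4.79×10^-3 A.

4.79×10^-3 A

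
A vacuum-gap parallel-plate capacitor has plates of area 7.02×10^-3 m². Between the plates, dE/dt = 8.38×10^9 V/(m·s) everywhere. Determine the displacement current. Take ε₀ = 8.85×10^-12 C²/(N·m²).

I_d = ε₀ A (dE/dt) = (8.85×10^-12)(7.02×10^-3 m²)(8.38×10^9) = 5.21×10^-4 A.

5.21×10^-4 A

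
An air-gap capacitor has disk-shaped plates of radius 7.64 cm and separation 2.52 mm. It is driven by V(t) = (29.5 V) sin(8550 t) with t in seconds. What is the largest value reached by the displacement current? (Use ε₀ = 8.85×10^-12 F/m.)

C = ε₀A/d = (8.85×10^-12)(0.01834)/(2.52×10^-3) = 6.441×10^-11 F; ω = 8550 rad/s.
I_d = C dV/dt, so |I_d|_max = C V₀ ω = (6.441×10^-11)(29.5)(8550) = 1.62×10^-5 A.

1.62×10^-5 A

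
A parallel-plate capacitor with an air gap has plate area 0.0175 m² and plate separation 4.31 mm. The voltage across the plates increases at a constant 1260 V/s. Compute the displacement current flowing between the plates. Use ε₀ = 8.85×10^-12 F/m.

4.53×10^-8 A

C = ε₀A/d = (8.85×10^-12)(0.0175)/(4.31×10^-3) = 3.593×10^-11 F.
I_d = C dV/dt = (3.593×10^-11)(1260) = 4.53×10^-8 A.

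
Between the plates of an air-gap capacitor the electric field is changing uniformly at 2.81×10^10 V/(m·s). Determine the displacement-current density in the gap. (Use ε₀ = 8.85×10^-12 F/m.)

J_d = ε₀ ∂E/∂t, so J_d = 0.249 A/m².

0.249 A/m²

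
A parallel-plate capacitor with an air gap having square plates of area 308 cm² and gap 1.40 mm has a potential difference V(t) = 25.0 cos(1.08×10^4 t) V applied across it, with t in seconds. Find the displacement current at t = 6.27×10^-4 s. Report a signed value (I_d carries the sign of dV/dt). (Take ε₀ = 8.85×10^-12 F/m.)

dV/dt = (25.0)(1.08×10^4)·−sin(6.7716) = -1.267×10^5 V/s.
I_d = C dV/dt with C = ε₀A/d = (8.85×10^-12)(0.0308)/(1.40×10^-3) = 1.947×10^-10 F, so I_d = (1.947×10^-10)(-1.267×10^5) = -2.47×10^-5 A.

-2.47×10^-5 A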